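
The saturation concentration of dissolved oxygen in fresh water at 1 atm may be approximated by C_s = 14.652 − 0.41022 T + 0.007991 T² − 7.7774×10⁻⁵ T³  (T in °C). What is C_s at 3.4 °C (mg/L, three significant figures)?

C_s = 14.652 − 0.41022×3.4 + 0.007991×3.4² − 7.7774×10⁻⁵×3.4³ = 13.35 mg/L.

C_s ≈ 13.3 mg/L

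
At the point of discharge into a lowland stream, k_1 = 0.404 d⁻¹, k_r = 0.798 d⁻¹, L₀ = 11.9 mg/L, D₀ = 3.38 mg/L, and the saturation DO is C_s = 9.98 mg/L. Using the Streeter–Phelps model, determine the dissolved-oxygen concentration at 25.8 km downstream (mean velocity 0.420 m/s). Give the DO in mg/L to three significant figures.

Travel time t = x/v = 25.8 km / (0.420 m/s) = 25800 m / 0.420 m/s = 61430 s = 0.7110 d.
k_1 L₀/(k_r−k_1) = 0.404×11.9/(0.798−0.404) = 4.808/0.3940 = 12.20 mg/L.
e^(−k_1 t) = e^(−0.404×0.7110) = 0.7503; e^(−k_r t) = e^(−0.798×0.7110) = 0.5670.
D = 12.20 × (0.7503 − 0.5670) + 3.38 × 0.5670 = 2.237 + 1.917 = 4.153 mg/L.
DO = C_s − D = 9.98 − 4.153 = 5.827 mg/L.

DO ≈ 5.83 mg/L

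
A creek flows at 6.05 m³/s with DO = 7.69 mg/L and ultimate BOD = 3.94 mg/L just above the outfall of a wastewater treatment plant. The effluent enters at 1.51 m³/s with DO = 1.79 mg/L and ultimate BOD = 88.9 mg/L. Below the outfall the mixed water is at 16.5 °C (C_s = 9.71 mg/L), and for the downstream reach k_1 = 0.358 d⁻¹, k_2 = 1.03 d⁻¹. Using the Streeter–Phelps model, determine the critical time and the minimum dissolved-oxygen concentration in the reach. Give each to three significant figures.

Mixed DO = (6.05×7.69 + 1.51×1.79)/(6.05+1.51) = 49.23/7.560 = 6.512 mg/L.
Mixed L₀ = (6.05×3.94 + 1.51×88.9)/(7.560) = 158.1/7.560 = 20.91 mg/L.
Initial deficit D₀ = C_s − DO₀ = 9.71 − 6.512 = 3.198 mg/L.
t_c = (1/0.6720) ln[(1.03/0.358)(1 − 3.198×0.6720/(0.358×20.91))] = 1.488 × ln(2.051) = 1.069 d.
D_c = (0.358/1.03) × 20.91 × e^(−0.358×1.069) = 0.3476 × 20.91 × 0.6820 = 4.957 mg/L.
Minimum DO = 9.71 − 4.957 = 4.753 mg/L.

t_c ≈ 1.07 d; minimum DO ≈ 4.75 mg/L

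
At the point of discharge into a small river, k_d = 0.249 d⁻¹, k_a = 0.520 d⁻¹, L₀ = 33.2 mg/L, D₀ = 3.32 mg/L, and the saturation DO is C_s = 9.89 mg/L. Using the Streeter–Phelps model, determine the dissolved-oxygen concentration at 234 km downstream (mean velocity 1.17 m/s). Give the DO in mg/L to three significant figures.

DO ≈ 0.906 mg/L

Travel time t = x/v = 234 km / (1.17 m/s) = 234000 m / 1.17 m/s = 200000 s = 2.315 d.
k_d L₀/(k_a−k_d) = 0.249×33.2/(0.520−0.249) = 8.267/0.2710 = 30.50 mg/L.
e^(−k_d t) = e^(−0.249×2.315) = 0.5619; e^(−k_a t) = e^(−0.520×2.315) = 0.3001.
D = 30.50 × (0.5619 − 0.3001) + 3.32 × 0.3001 = 7.987 + 0.9963 = 8.984 mg/L.
DO = C_s − D = 9.89 − 8.984 = 0.9063 mg/L.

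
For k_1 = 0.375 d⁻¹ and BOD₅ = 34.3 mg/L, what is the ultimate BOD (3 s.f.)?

BOD₅ = L₀(1 − e^(−5k_1)) ⇒ L₀ = BOD₅ / (1 − e^(−5×0.375))
= 34.3 / (1 − 0.1534) = 34.3 / 0.8466 = 40.51 mg/L.

L₀ ≈ 40.5 mg/L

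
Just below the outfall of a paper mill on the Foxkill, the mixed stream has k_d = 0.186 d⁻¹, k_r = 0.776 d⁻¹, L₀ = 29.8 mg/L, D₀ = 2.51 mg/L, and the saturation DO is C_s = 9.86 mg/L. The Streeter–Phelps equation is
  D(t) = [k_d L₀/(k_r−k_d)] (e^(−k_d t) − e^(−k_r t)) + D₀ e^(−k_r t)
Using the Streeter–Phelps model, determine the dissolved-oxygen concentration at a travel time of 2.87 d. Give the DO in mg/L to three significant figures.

k_d L₀/(k_r−k_d) = 0.186×29.8/(0.776−0.186) = 5.543/0.5900 = 9.395 mg/L.
e^(−k_d t) = e^(−0.186×2.870) = 0.5864; e^(−k_r t) = e^(−0.776×2.870) = 0.1078.
D = 9.395 × (0.5864 − 0.1078) + 2.51 × 0.1078 = 4.496 + 0.2707 = 4.766 mg/L.
DO = C_s − D = 9.86 − 4.766 = 5.094 mg/L.

DO ≈ 5.09 mg/L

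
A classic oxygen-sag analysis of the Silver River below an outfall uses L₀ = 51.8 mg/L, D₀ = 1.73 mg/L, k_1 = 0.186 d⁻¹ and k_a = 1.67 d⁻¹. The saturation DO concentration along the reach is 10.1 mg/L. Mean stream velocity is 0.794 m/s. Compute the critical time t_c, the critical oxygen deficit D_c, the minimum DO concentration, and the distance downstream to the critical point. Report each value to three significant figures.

t_c ≈ 1.27 d; D_c ≈ 4.56 mg/L; min DO ≈ 5.54 mg/L; x_c ≈ 87.1 km

With k_a/k_1 = 8.978 and 1 − D₀(k_a−k_1)/(k_1 L₀) = 0.7335,
t_c = ln(8.978 × 0.7335) / (1.67 − 0.186) = ln(6.586) / 1.484 = 1.885/1.484 = 1.270 d.
L(t_c) = L₀ e^(−k_1 t_c) = 51.8 × 0.7896 = 40.90 mg/L, and at the critical point k_a D_c = k_1 L, so D_c = (0.186/1.67) × 40.90 = 4.555 mg/L.
Minimum DO = C_s − D_c = 10.1 − 4.555 = 5.545 mg/L.
x_c = v t_c = 0.794 m/s × 1.270 d × 86400 s/d = 87140 m ≈ 87.1 km.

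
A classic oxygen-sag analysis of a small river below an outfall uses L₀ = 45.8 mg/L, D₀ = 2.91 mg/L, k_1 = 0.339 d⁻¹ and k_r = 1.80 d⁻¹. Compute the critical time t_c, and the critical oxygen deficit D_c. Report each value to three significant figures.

With k_r/k_1 = 5.310 and 1 − D₀(k_r−k_1)/(k_1 L₀) = 0.7262,
t_c = ln(5.310 × 0.7262) / (1.80 − 0.339) = ln(3.856) / 1.461 = 1.350/1.461 = 0.9237 d.
D_c = (k_1/k_r) L₀ e^(−k_1 t_c) = (0.339/1.80) × 45.8 × e^(−0.339×0.9237) = 0.1883 × 45.8 × 0.7311 = 6.307 mg/L.

t_c ≈ 0.924 d; D_c ≈ 6.31 mg/L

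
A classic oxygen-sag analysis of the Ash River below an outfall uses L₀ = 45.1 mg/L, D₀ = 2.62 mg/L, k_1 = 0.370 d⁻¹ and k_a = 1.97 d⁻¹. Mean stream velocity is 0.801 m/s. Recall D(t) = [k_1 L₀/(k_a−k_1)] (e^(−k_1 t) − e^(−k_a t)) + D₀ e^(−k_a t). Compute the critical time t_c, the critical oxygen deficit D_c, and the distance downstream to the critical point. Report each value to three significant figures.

At the critical point dD/dt = 0, so k_1 L₀ e^(−k_1 t) = k_a D. Substituting D(t) from the Streeter–Phelps equation and solving for t gives
t_c = ln[(k_a/k_1)(1 − D₀(k_a−k_1)/(k_1 L₀))] / (k_a−k_1).
Here k_a−k_1 = 1.600 d⁻¹ and 1 − D₀(k_a−k_1)/(k_1 L₀) = 1 − 2.62×1.600/(0.370×45.1) = 0.7488, so
t_c = ln(5.324 × 0.7488) / 1.600 = 1.383 / 1.600 = 0.8644 d.
L(t_c) = L₀ e^(−k_1 t_c) = 45.1 × 0.7263 = 32.76 mg/L, and at the critical point k_a D_c = k_1 L, so D_c = (0.370/1.97) × 32.76 = 6.152 mg/L.
x_c = v t_c = 0.801 m/s × 0.8644 d × 86400 s/d = 59820 m ≈ 59.8 km.

t_c ≈ 0.864 d; D_c ≈ 6.15 mg/L; x_c ≈ 59.8 km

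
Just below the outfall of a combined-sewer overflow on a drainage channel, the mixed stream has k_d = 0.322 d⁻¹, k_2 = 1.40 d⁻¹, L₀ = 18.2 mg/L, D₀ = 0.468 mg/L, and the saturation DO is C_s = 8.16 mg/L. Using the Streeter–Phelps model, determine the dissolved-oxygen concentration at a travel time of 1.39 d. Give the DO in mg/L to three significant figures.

DO ≈ 5.39 mg/L

k_d L₀/(k_2−k_d) = 0.322×18.2/(1.40−0.322) = 5.860/1.078 = 5.436 mg/L.
e^(−k_d t) = e^(−0.322×1.390) = 0.6392; e^(−k_2 t) = e^(−1.40×1.390) = 0.1428.
D = 5.436 × (0.6392 − 0.1428) + 0.468 × 0.1428 = 2.698 + 0.06685 = 2.765 mg/L.
DO = C_s − D = 8.16 − 2.765 = 5.395 mg/L.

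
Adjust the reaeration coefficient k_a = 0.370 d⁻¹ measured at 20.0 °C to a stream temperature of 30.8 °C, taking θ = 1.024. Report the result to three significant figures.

k_a ≈ 0.478 d⁻¹

k_a(T₂) = k_a(T₁) · θ^(T₂−T₁) = 0.370 × 1.024^(30.8−20.0)
= 0.370 × 1.024^10.8 = 0.370 × 1.292 = 0.4780 d⁻¹.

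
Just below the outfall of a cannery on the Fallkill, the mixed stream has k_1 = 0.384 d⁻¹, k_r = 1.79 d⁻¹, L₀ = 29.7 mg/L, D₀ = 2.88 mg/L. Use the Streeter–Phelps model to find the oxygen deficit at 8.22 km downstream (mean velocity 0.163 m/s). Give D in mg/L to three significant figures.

D ≈ 4.64 mg/L

Travel time t = x/v = 8.22 km / (0.163 m/s) = 8220 m / 0.163 m/s = 50430 s = 0.5837 d.
k_1 L₀/(k_r−k_1) = 0.384×29.7/(1.79−0.384) = 11.40/1.406 = 8.112 mg/L.
e^(−k_1 t) = e^(−0.384×0.5837) = 0.7992; e^(−k_r t) = e^(−1.79×0.5837) = 0.3518.
D = 8.112 × (0.7992 − 0.3518) + 2.88 × 0.3518 = 3.629 + 1.013 = 4.643 mg/L.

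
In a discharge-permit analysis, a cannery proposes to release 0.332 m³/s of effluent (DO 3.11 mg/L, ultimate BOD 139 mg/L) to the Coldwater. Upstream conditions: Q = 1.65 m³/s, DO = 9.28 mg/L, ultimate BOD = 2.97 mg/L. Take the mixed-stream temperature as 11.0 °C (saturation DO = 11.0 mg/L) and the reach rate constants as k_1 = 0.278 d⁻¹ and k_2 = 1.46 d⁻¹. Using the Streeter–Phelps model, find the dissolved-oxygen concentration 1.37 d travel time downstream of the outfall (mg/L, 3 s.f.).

Mixed DO = (1.65×9.28 + 0.332×3.11)/(1.65+0.332) = 16.34/1.982 = 8.246 mg/L.
Mixed L₀ = (1.65×2.97 + 0.332×139)/(1.982) = 51.05/1.982 = 25.76 mg/L.
Initial deficit D₀ = C_s − DO₀ = 11.0 − 8.246 = 2.754 mg/L.
D(1.37) = [0.278×25.76/(1.46−0.278)](e^(−0.278×1.37) − e^(−1.46×1.37)) + 2.754 e^(−1.46×1.37)
= 6.058 × (0.6833 − 0.1353) + 2.754 × 0.1353 = 3.692 mg/L.
DO = 11.0 − 3.692 = 7.308 mg/L.

DO ≈ 7.31 mg/L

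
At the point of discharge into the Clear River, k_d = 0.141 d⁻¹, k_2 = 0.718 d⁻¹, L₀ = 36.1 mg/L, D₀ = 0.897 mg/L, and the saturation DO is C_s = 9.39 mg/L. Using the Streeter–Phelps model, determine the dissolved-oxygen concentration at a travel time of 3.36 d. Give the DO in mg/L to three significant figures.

DO ≈ 4.61 mg/L

k_d L₀/(k_2−k_d) = 0.141×36.1/(0.718−0.141) = 5.090/0.5770 = 8.822 mg/L.
e^(−k_d t) = e^(−0.141×3.360) = 0.6227; e^(−k_2 t) = e^(−0.718×3.360) = 0.08959.
D = 8.822 × (0.6227 − 0.08959) + 0.897 × 0.08959 = 4.703 + 0.08036 = 4.783 mg/L.
DO = C_s − D = 9.39 − 4.783 = 4.607 mg/L.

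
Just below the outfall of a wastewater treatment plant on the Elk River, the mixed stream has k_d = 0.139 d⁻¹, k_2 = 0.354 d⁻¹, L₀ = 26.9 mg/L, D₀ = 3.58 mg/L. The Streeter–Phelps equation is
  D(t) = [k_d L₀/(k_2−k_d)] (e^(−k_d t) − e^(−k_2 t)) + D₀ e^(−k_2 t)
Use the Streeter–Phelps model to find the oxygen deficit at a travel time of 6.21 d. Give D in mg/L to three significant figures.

D ≈ 5.80 mg/L

k_d L₀/(k_2−k_d) = 0.139×26.9/(0.354−0.139) = 3.739/0.2150 = 17.39 mg/L.
e^(−k_d t) = e^(−0.139×6.210) = 0.4218; e^(−k_2 t) = e^(−0.354×6.210) = 0.1110.
D = 17.39 × (0.4218 − 0.1110) + 3.58 × 0.1110 = 5.406 + 0.3973 = 5.803 mg/L.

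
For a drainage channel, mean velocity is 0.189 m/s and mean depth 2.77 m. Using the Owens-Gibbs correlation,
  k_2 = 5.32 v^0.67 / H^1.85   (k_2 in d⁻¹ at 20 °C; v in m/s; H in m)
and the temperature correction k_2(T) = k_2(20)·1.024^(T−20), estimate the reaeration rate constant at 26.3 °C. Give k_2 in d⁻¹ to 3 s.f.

k_2 ≈ 0.307 d⁻¹

k_2(20) = 5.32 × 0.189^0.67 / 2.77^1.85 = 5.32 × 0.3275 / 6.585 = 0.2646 d⁻¹.
k_2(26.3) = 0.2646 × 1.024^(26.3−20) = 0.2646 × 1.161 = 0.3072 d⁻¹.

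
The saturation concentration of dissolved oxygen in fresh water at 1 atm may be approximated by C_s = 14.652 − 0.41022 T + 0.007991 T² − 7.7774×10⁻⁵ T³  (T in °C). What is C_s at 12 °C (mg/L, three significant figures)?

C_s = 14.652 − 0.41022×12 + 0.007991×12² − 7.7774×10⁻⁵×12³ = 10.75 mg/L.

C_s ≈ 10.7 mg/L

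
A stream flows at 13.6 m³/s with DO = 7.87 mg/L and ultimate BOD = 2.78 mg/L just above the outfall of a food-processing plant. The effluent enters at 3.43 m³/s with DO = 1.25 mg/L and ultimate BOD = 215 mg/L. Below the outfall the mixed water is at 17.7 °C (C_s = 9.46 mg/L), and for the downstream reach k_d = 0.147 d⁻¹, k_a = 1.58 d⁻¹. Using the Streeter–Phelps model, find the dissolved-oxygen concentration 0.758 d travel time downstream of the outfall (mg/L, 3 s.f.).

DO ≈ 5.81 mg/L

Mixed DO = (13.6×7.87 + 3.43×1.25)/(13.6+3.43) = 111.3/17.03 = 6.537 mg/L.
Mixed L₀ = (13.6×2.78 + 3.43×215)/(17.03) = 775.3/17.03 = 45.52 mg/L.
Initial deficit D₀ = C_s − DO₀ = 9.46 − 6.537 = 2.923 mg/L.
D(0.758) = [0.147×45.52/(1.58−0.147)](e^(−0.147×0.758) − e^(−1.58×0.758)) + 2.923 e^(−1.58×0.758)
= 4.670 × (0.8946 − 0.3019) + 2.923 × 0.3019 = 3.650 mg/L.
DO = 9.46 − 3.650 = 5.810 mg/L.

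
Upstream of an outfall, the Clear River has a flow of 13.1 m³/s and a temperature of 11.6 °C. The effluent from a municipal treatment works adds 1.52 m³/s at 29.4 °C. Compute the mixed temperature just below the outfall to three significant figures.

Flow-weighted mixing: C = (Q_r C_r + Q_w C_w)/(Q_r + Q_w)
= (13.1×11.6 + 1.52×29.4)/(13.1 + 1.52) = 196.6/14.62 = 13.45 °C.

13.5 °C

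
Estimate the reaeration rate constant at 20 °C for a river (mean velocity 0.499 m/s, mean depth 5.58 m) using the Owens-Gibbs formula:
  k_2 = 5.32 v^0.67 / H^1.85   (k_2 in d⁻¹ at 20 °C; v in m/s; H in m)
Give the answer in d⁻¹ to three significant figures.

k_2 = 5.32 × 0.499^0.67 / 5.58^1.85 = 5.32 × 0.6277 / 24.06 = 0.1388 d⁻¹.

k_2 ≈ 0.139 d⁻¹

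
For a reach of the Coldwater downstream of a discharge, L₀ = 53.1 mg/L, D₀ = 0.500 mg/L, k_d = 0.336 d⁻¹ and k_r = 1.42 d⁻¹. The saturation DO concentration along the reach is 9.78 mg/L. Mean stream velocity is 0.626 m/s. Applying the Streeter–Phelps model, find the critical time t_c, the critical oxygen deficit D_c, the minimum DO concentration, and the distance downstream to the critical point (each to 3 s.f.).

t_c ≈ 1.30 d; D_c ≈ 8.11 mg/L; min DO ≈ 1.67 mg/L; x_c ≈ 70.4 km

t_c = [1/(k_r−k_d)] ln[(k_r/k_d)(1 − D₀(k_r−k_d)/(k_d L₀))]
= [1/(1.42−0.336)] ln[(1.42/0.336)(1 − 0.500×1.084/(0.336×53.1))]
= (1/1.084) ln[4.226 × 0.9696] = 0.9225 × ln(4.098) = 0.9225 × 1.410 = 1.301 d.
L(t_c) = L₀ e^(−k_d t_c) = 53.1 × 0.6459 = 34.29 mg/L, and at the critical point k_r D_c = k_d L, so D_c = (0.336/1.42) × 34.29 = 8.115 mg/L.
Minimum DO = C_s − D_c = 9.78 − 8.115 = 1.665 mg/L.
x_c = v t_c = 0.626 m/s × 1.301 d × 86400 s/d = 70370 m ≈ 70.4 km.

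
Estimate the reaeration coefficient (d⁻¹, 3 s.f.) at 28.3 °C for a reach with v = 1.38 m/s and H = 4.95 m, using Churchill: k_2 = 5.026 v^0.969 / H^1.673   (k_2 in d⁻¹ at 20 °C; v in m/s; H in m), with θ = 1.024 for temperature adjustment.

k_2(20) = 5.026 × 1.38^0.969 / 4.95^1.673 = 5.026 × 1.366 / 14.52 = 0.4728 d⁻¹.
k_2(28.3) = 0.4728 × 1.024^(28.3−20) = 0.4728 × 1.218 = 0.5757 d⁻¹.

k_2 ≈ 0.576 d⁻¹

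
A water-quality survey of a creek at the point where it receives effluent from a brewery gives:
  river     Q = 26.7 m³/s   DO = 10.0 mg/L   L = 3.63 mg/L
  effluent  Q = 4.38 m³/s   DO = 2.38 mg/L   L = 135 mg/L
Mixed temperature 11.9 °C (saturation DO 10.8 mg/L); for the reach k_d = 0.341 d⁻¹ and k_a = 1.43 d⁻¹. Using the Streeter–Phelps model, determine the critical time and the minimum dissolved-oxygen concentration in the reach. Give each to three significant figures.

t_c ≈ 1.03 d; minimum DO ≈ 7.08 mg/L

Mixed DO = (26.7×10.0 + 4.38×2.38)/(26.7+4.38) = 277.4/31.08 = 8.926 mg/L.
Mixed L₀ = (26.7×3.63 + 4.38×135)/(31.08) = 688.2/31.08 = 22.14 mg/L.
Initial deficit D₀ = C_s − DO₀ = 10.8 − 8.926 = 1.874 mg/L.
t_c = (1/1.089) ln[(1.43/0.341)(1 − 1.874×1.089/(0.341×22.14))] = 0.9183 × ln(3.060) = 1.027 d.
D_c = (0.341/1.43) × 22.14 × e^(−0.341×1.027) = 0.2385 × 22.14 × 0.7045 = 3.720 mg/L.
Minimum DO = 10.8 − 3.720 = 7.080 mg/L.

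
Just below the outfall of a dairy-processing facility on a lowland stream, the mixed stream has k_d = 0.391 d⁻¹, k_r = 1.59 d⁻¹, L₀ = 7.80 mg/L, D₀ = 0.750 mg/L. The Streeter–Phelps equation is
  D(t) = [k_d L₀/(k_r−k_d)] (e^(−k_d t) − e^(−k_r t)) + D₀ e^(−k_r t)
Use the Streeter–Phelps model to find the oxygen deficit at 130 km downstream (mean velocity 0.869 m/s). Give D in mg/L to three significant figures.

Travel time t = x/v = 130 km / (0.869 m/s) = 130000 m / 0.869 m/s = 149600 s = 1.731 d.
k_d L₀/(k_r−k_d) = 0.391×7.80/(1.59−0.391) = 3.050/1.199 = 2.544 mg/L.
e^(−k_d t) = e^(−0.391×1.731) = 0.5081; e^(−k_r t) = e^(−1.59×1.731) = 0.06374.
D = 2.544 × (0.5081 − 0.06374) + 0.750 × 0.06374 = 1.130 + 0.04780 = 1.178 mg/L.

D ≈ 1.18 mg/L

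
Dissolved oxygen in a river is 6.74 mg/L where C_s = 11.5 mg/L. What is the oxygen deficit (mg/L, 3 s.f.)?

D ≈ 4.76 mg/L

D = C_s − C = 11.5 − 6.74 = 4.76 mg/L.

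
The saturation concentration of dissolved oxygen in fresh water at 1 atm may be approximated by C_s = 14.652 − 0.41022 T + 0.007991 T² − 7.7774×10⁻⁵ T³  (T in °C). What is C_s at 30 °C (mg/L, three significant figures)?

C_s ≈ 7.44 mg/L

C_s = 14.652 − 0.41022×30 + 0.007991×30² − 7.7774×10⁻⁵×30³ = 7.437 mg/L.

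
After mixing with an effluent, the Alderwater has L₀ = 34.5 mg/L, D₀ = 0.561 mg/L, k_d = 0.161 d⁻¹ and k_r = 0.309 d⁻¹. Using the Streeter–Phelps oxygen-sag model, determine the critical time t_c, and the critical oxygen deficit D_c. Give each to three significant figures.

t_c = [1/(k_r−k_d)] ln[(k_r/k_d)(1 − D₀(k_r−k_d)/(k_d L₀))]
= [1/(0.309−0.161)] ln[(0.309/0.161)(1 − 0.561×0.1480/(0.161×34.5))]
= (1/0.1480) ln[1.919 × 0.9851] = 6.757 × ln(1.891) = 6.757 × 0.6369 = 4.303 d.
L(t_c) = L₀ e^(−k_d t_c) = 34.5 × 0.5002 = 17.26 mg/L, and at the critical point k_r D_c = k_d L, so D_c = (0.161/0.309) × 17.26 = 8.991 mg/L.

t_c ≈ 4.30 d; D_c ≈ 8.99 mg/L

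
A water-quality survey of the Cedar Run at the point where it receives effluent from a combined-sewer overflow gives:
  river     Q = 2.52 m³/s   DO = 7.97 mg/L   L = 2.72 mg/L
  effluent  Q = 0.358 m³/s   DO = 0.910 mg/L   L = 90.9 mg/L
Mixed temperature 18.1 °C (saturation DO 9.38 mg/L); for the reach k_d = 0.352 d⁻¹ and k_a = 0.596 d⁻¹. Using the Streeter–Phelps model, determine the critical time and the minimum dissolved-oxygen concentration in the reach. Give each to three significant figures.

t_c ≈ 1.65 d; minimum DO ≈ 4.86 mg/L

Mixed DO = (2.52×7.97 + 0.358×0.910)/(2.52+0.358) = 20.41/2.878 = 7.092 mg/L.
Mixed L₀ = (2.52×2.72 + 0.358×90.9)/(2.878) = 39.40/2.878 = 13.69 mg/L.
Initial deficit D₀ = C_s − DO₀ = 9.38 − 7.092 = 2.288 mg/L.
t_c = (1/0.2440) ln[(0.596/0.352)(1 − 2.288×0.2440/(0.352×13.69))] = 4.098 × ln(1.497) = 1.654 d.
D_c = (0.352/0.596) × 13.69 × e^(−0.352×1.654) = 0.5906 × 13.69 × 0.5588 = 4.517 mg/L.
Minimum DO = 9.38 − 4.517 = 4.863 mg/L.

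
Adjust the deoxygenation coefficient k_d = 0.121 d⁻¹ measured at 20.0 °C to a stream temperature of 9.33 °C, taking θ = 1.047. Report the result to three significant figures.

k_d ≈ 0.0741 d⁻¹

k_d(T₂) = k_d(T₁) · θ^(T₂−T₁) = 0.121 × 1.047^(9.33−20.0)
= 0.121 × 1.047^-10.7 = 0.121 × 0.6126 = 0.07412 d⁻¹.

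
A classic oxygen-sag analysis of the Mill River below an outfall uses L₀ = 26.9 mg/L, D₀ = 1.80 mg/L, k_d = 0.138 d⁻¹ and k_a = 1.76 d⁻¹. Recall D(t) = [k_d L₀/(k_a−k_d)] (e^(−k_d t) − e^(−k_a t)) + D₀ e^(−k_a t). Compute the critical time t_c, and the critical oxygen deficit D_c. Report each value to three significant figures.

t_c ≈ 0.618 d; D_c ≈ 1.94 mg/L

t_c = [1/(k_a−k_d)] ln[(k_a/k_d)(1 − D₀(k_a−k_d)/(k_d L₀))]
= [1/(1.76−0.138)] ln[(1.76/0.138)(1 − 1.80×1.622/(0.138×26.9))]
= (1/1.622) ln[12.75 × 0.2135] = 0.6165 × ln(2.723) = 0.6165 × 1.002 = 0.6176 d.
L(t_c) = L₀ e^(−k_d t_c) = 26.9 × 0.9183 = 24.70 mg/L, and at the critical point k_a D_c = k_d L, so D_c = (0.138/1.76) × 24.70 = 1.937 mg/L.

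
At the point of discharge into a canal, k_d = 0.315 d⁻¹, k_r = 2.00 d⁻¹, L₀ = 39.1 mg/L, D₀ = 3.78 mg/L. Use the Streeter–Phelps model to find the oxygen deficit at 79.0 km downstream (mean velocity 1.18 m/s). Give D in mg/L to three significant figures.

D ≈ 4.98 mg/L

Travel time t = x/v = 79.0 km / (1.18 m/s) = 79000 m / 1.18 m/s = 66950 s = 0.7749 d.
k_d L₀/(k_r−k_d) = 0.315×39.1/(2.00−0.315) = 12.32/1.685 = 7.309 mg/L.
e^(−k_d t) = e^(−0.315×0.7749) = 0.7834; e^(−k_r t) = e^(−2.00×0.7749) = 0.2123.
D = 7.309 × (0.7834 − 0.2123) + 3.78 × 0.2123 = 4.175 + 0.8025 = 4.977 mg/L.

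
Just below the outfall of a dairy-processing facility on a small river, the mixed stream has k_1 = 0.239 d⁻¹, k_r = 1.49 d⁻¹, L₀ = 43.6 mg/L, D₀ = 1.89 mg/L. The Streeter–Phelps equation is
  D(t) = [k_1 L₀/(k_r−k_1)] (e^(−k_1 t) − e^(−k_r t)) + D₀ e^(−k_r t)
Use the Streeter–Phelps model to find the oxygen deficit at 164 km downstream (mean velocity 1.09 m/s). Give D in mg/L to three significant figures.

Travel time t = x/v = 164 km / (1.09 m/s) = 164000 m / 1.09 m/s = 150500 s = 1.741 d.
k_1 L₀/(k_r−k_1) = 0.239×43.6/(1.49−0.239) = 10.42/1.251 = 8.330 mg/L.
e^(−k_1 t) = e^(−0.239×1.741) = 0.6595; e^(−k_r t) = e^(−1.49×1.741) = 0.07467.
D = 8.330 × (0.6595 − 0.07467) + 1.89 × 0.07467 = 4.872 + 0.1411 = 5.013 mg/L.

D ≈ 5.01 mg/L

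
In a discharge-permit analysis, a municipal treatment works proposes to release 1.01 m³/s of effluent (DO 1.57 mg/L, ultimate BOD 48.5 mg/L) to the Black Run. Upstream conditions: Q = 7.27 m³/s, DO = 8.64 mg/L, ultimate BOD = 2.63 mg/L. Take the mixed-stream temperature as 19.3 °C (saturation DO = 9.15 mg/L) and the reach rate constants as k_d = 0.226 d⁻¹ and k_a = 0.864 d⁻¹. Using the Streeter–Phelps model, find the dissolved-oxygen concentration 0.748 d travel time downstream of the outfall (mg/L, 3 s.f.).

DO ≈ 7.50 mg/L

Mixed DO = (7.27×8.64 + 1.01×1.57)/(7.27+1.01) = 64.40/8.280 = 7.778 mg/L.
Mixed L₀ = (7.27×2.63 + 1.01×48.5)/(8.280) = 68.11/8.280 = 8.225 mg/L.
Initial deficit D₀ = C_s − DO₀ = 9.15 − 7.778 = 1.372 mg/L.
D(0.748) = [0.226×8.225/(0.864−0.226)](e^(−0.226×0.748) − e^(−0.864×0.748)) + 1.372 e^(−0.864×0.748)
= 2.914 × (0.8445 − 0.5240) + 1.372 × 0.5240 = 1.653 mg/L.
DO = 9.15 − 1.653 = 7.497 mg/L.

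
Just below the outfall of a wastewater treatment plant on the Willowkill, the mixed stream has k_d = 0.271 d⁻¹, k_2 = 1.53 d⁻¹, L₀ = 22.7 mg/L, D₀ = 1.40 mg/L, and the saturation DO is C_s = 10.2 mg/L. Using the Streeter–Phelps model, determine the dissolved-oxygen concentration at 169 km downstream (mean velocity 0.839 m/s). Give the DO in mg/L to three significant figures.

DO ≈ 7.70 mg/L

Travel time t = x/v = 169 km / (0.839 m/s) = 169000 m / 0.839 m/s = 201400 s = 2.331 d.
k_d L₀/(k_2−k_d) = 0.271×22.7/(1.53−0.271) = 6.152/1.259 = 4.886 mg/L.
e^(−k_d t) = e^(−0.271×2.331) = 0.5316; e^(−k_2 t) = e^(−1.53×2.331) = 0.02824.
D = 4.886 × (0.5316 − 0.02824) + 1.40 × 0.02824 = 2.460 + 0.03954 = 2.499 mg/L.
DO = C_s − D = 10.2 − 2.499 = 7.701 mg/L.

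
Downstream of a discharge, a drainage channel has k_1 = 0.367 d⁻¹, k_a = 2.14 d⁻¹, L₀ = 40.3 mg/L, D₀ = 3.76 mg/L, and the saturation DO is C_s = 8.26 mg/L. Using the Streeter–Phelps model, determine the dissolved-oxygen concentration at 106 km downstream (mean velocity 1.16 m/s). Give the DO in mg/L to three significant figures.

DO ≈ 3.08 mg/L

Travel time t = x/v = 106 km / (1.16 m/s) = 106000 m / 1.16 m/s = 91380 s = 1.058 d.
k_1 L₀/(k_a−k_1) = 0.367×40.3/(2.14−0.367) = 14.79/1.773 = 8.342 mg/L.
e^(−k_1 t) = e^(−0.367×1.058) = 0.6783; e^(−k_a t) = e^(−2.14×1.058) = 0.1040.
D = 8.342 × (0.6783 − 0.1040) + 3.76 × 0.1040 = 4.791 + 0.3911 = 5.182 mg/L.
DO = C_s − D = 8.26 − 5.182 = 3.078 mg/L.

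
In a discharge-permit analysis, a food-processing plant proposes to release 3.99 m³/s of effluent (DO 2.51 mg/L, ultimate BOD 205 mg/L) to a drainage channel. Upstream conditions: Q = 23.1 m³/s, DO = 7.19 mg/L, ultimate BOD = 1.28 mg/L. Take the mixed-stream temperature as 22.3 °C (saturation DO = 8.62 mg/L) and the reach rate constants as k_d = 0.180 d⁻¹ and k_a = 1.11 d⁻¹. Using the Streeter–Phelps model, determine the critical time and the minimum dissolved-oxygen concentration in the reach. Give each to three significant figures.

Mixed DO = (23.1×7.19 + 3.99×2.51)/(23.1+3.99) = 176.1/27.09 = 6.501 mg/L.
Mixed L₀ = (23.1×1.28 + 3.99×205)/(27.09) = 847.5/27.09 = 31.29 mg/L.
Initial deficit D₀ = C_s − DO₀ = 8.62 − 6.501 = 2.119 mg/L.
t_c = (1/0.9300) ln[(1.11/0.180)(1 − 2.119×0.9300/(0.180×31.29))] = 1.075 × ln(4.008) = 1.493 d.
D_c = (0.180/1.11) × 31.29 × e^(−0.180×1.493) = 0.1622 × 31.29 × 0.7644 = 3.878 mg/L.
Minimum DO = 8.62 − 3.878 = 4.742 mg/L.

t_c ≈ 1.49 d; minimum DO ≈ 4.74 mg/L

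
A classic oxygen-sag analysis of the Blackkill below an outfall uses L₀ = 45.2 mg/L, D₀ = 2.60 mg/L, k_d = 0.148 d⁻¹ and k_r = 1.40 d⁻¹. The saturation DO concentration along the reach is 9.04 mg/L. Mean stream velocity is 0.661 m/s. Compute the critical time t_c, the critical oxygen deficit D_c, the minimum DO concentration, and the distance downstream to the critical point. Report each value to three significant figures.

At the critical point dD/dt = 0, so k_d L₀ e^(−k_d t) = k_r D. Substituting D(t) from the Streeter–Phelps equation and solving for t gives
t_c = ln[(k_r/k_d)(1 − D₀(k_r−k_d)/(k_d L₀))] / (k_r−k_d).
Here k_r−k_d = 1.252 d⁻¹ and 1 − D₀(k_r−k_d)/(k_d L₀) = 1 − 2.60×1.252/(0.148×45.2) = 0.5134, so
t_c = ln(9.459 × 0.5134) / 1.252 = 1.580 / 1.252 = 1.262 d.
D_c = (k_d/k_r) L₀ e^(−k_d t_c) = (0.148/1.40) × 45.2 × e^(−0.148×1.262) = 0.1057 × 45.2 × 0.8296 = 3.964 mg/L.
Minimum DO = C_s − D_c = 9.04 − 3.964 = 5.076 mg/L.
x_c = v t_c = 0.661 m/s × 1.262 d × 86400 s/d = 72090 m ≈ 72.1 km.

t_c ≈ 1.26 d; D_c ≈ 3.96 mg/L; min DO ≈ 5.08 mg/L; x_c ≈ 72.1 km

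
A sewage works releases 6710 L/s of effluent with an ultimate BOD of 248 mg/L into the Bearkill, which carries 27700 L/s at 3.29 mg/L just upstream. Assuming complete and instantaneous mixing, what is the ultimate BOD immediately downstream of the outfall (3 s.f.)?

51.0 mg/L

Flow-weighted mixing: C = (Q_r C_r + Q_w C_w)/(Q_r + Q_w)
= (27700×3.29 + 6710×248)/(27700 + 6710) = 1.755×10^6/34410 = 51.01 mg/L.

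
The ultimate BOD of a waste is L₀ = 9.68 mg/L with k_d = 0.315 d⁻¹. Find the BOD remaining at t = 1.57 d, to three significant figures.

L ≈ 5.90 mg/L

L_t = L₀ e^(−k_d t) = 9.68 × e^(−0.315×1.57) = 9.68 × 0.6098 = 5.903 mg/L.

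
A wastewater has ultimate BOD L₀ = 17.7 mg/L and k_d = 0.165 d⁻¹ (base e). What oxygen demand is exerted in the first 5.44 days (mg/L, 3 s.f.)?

y_t = L₀(1 − e^(−k_d t)) = 17.7 × (1 − e^(−0.165×5.44))
= 17.7 × (1 − 0.4075) = 17.7 × 0.5925 = 10.49 mg/L.

y ≈ 10.5 mg/L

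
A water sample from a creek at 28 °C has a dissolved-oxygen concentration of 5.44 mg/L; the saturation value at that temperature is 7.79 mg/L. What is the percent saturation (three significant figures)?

% saturation = C/C_s × 100 = 5.44/7.79 × 100 = 69.8 %.

69.8 % saturation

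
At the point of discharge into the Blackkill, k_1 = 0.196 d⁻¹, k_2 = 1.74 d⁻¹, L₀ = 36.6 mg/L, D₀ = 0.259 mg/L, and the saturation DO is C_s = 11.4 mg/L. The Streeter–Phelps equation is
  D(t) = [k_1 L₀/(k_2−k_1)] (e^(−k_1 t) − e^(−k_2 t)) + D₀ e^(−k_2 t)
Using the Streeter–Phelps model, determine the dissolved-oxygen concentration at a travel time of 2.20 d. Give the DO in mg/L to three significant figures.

DO ≈ 8.48 mg/L

k_1 L₀/(k_2−k_1) = 0.196×36.6/(1.74−0.196) = 7.174/1.544 = 4.646 mg/L.
e^(−k_1 t) = e^(−0.196×2.200) = 0.6497; e^(−k_2 t) = e^(−1.74×2.200) = 0.02175.
D = 4.646 × (0.6497 − 0.02175) + 0.259 × 0.02175 = 2.918 + 0.005634 = 2.923 mg/L.
DO = C_s − D = 11.4 − 2.923 = 8.477 mg/L.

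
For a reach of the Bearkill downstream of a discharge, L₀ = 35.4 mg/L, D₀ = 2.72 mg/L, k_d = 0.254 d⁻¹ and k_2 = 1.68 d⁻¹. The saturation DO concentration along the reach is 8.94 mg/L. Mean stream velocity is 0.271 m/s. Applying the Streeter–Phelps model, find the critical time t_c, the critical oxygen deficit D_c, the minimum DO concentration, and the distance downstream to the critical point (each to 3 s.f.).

With k_2/k_d = 6.614 and 1 − D₀(k_2−k_d)/(k_d L₀) = 0.5686,
t_c = ln(6.614 × 0.5686) / (1.68 − 0.254) = ln(3.761) / 1.426 = 1.325/1.426 = 0.9290 d.
L(t_c) = L₀ e^(−k_d t_c) = 35.4 × 0.7898 = 27.96 mg/L, and at the critical point k_2 D_c = k_d L, so D_c = (0.254/1.68) × 27.96 = 4.227 mg/L.
Minimum DO = C_s − D_c = 8.94 − 4.227 = 4.713 mg/L.
x_c = v t_c = 0.271 m/s × 0.9290 d × 86400 s/d = 21750 m ≈ 21.8 km.

t_c ≈ 0.929 d; D_c ≈ 4.23 mg/L; min DO ≈ 4.71 mg/L; x_c ≈ 21.8 km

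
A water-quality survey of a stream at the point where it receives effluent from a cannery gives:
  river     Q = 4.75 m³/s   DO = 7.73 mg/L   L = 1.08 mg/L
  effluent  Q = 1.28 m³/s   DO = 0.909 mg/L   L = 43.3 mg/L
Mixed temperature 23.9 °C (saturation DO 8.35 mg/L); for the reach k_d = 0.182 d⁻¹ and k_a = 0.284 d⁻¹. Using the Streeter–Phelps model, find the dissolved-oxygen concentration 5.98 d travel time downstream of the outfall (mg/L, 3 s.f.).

Mixed DO = (4.75×7.73 + 1.28×0.909)/(4.75+1.28) = 37.88/6.030 = 6.282 mg/L.
Mixed L₀ = (4.75×1.08 + 1.28×43.3)/(6.030) = 60.55/6.030 = 10.04 mg/L.
Initial deficit D₀ = C_s − DO₀ = 8.35 − 6.282 = 2.068 mg/L.
D(5.98) = [0.182×10.04/(0.284−0.182)](e^(−0.182×5.98) − e^(−0.284×5.98)) + 2.068 e^(−0.284×5.98)
= 17.92 × (0.3368 − 0.1830) + 2.068 × 0.1830 = 3.134 mg/L.
DO = 8.35 − 3.134 = 5.216 mg/L.

DO ≈ 5.22 mg/L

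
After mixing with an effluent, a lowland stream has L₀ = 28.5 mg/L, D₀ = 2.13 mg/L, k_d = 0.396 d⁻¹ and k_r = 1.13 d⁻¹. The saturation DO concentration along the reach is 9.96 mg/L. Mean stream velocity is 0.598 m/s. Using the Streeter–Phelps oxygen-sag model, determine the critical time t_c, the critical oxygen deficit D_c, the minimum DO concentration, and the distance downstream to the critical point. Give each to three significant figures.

t_c ≈ 1.23 d; D_c ≈ 6.15 mg/L; min DO ≈ 3.81 mg/L; x_c ≈ 63.3 km

t_c = [1/(k_r−k_d)] ln[(k_r/k_d)(1 − D₀(k_r−k_d)/(k_d L₀))]
= [1/(1.13−0.396)] ln[(1.13/0.396)(1 − 2.13×0.7340/(0.396×28.5))]
= (1/0.7340) ln[2.854 × 0.8615] = 1.362 × ln(2.458) = 1.362 × 0.8994 = 1.225 d.
L(t_c) = L₀ e^(−k_d t_c) = 28.5 × 0.6155 = 17.54 mg/L, and at the critical point k_r D_c = k_d L, so D_c = (0.396/1.13) × 17.54 = 6.148 mg/L.
Minimum DO = C_s − D_c = 9.96 − 6.148 = 3.812 mg/L.
x_c = v t_c = 0.598 m/s × 1.225 d × 86400 s/d = 63310 m ≈ 63.3 km.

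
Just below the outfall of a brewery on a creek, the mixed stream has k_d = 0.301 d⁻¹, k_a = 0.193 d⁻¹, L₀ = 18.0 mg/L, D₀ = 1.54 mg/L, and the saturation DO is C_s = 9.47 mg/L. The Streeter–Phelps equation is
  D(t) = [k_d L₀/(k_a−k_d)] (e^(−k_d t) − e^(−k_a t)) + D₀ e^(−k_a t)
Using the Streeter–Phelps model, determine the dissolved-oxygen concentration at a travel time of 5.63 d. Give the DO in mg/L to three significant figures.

k_d L₀/(k_a−k_d) = 0.301×18.0/(0.193−0.301) = 5.418/-0.1080 = -50.17 mg/L.
e^(−k_d t) = e^(−0.301×5.630) = 0.1837; e^(−k_a t) = e^(−0.193×5.630) = 0.3374.
D = -50.17 × (0.1837 − 0.3374) + 1.54 × 0.3374 = 7.711 + 0.5195 = 8.230 mg/L.
DO = C_s − D = 9.47 − 8.230 = 1.240 mg/L.

DO ≈ 1.24 mg/L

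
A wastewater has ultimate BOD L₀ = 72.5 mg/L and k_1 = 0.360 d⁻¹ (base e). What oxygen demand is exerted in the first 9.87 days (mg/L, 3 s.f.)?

y_t = L₀(1 − e^(−k_1 t)) = 72.5 × (1 − e^(−0.360×9.87))
= 72.5 × (1 − 0.02863) = 72.5 × 0.9714 = 70.42 mg/L.

y ≈ 70.4 mg/L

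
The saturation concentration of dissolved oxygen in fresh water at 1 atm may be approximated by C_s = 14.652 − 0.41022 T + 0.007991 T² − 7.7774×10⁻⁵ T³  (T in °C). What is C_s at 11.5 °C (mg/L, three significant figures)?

C_s ≈ 10.9 mg/L

C_s = 14.652 − 0.41022×11.5 + 0.007991×11.5² − 7.7774×10⁻⁵×11.5³ = 10.87 mg/L.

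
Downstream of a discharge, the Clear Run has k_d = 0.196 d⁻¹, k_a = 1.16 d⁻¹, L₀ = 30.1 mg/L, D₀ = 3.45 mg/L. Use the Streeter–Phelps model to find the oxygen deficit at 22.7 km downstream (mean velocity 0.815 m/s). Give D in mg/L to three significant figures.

Travel time t = x/v = 22.7 km / (0.815 m/s) = 22700 m / 0.815 m/s = 27850 s = 0.3224 d.
k_d L₀/(k_a−k_d) = 0.196×30.1/(1.16−0.196) = 5.900/0.9640 = 6.120 mg/L.
e^(−k_d t) = e^(−0.196×0.3224) = 0.9388; e^(−k_a t) = e^(−1.16×0.3224) = 0.6880.
D = 6.120 × (0.9388 − 0.6880) + 3.45 × 0.6880 = 1.535 + 2.374 = 3.908 mg/L.

D ≈ 3.91 mg/L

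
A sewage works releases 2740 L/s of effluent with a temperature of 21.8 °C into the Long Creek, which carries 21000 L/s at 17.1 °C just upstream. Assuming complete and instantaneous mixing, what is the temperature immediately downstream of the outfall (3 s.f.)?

Flow-weighted mixing: C = (Q_r C_r + Q_w C_w)/(Q_r + Q_w)
= (21000×17.1 + 2740×21.8)/(21000 + 2740) = 418800/23740 = 17.64 °C.

17.6 °C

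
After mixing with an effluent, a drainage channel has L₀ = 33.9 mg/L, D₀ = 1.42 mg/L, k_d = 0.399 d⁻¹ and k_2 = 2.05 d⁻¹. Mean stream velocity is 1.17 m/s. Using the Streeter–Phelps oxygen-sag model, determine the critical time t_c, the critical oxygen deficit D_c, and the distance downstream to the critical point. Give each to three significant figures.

t_c ≈ 0.876 d; D_c ≈ 4.65 mg/L; x_c ≈ 88.6 km

At the critical point dD/dt = 0, so k_d L₀ e^(−k_d t) = k_2 D. Substituting D(t) from the Streeter–Phelps equation and solving for t gives
t_c = ln[(k_2/k_d)(1 − D₀(k_2−k_d)/(k_d L₀))] / (k_2−k_d).
Here k_2−k_d = 1.651 d⁻¹ and 1 − D₀(k_2−k_d)/(k_d L₀) = 1 − 1.42×1.651/(0.399×33.9) = 0.8267, so
t_c = ln(5.138 × 0.8267) / 1.651 = 1.446 / 1.651 = 0.8760 d.
D_c = (k_d/k_2) L₀ e^(−k_d t_c) = (0.399/2.05) × 33.9 × e^(−0.399×0.8760) = 0.1946 × 33.9 × 0.7050 = 4.652 mg/L.
x_c = v t_c = 1.17 m/s × 0.8760 d × 86400 s/d = 88550 m ≈ 88.6 km.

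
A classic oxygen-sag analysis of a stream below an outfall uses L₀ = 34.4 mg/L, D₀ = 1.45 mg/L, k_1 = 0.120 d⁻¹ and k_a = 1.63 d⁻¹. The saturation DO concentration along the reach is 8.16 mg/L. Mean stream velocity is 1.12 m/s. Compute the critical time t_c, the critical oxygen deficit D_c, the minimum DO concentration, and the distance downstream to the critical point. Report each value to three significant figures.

t_c ≈ 1.23 d; D_c ≈ 2.19 mg/L; min DO ≈ 5.97 mg/L; x_c ≈ 119 km

With k_a/k_1 = 13.58 and 1 − D₀(k_a−k_1)/(k_1 L₀) = 0.4696,
t_c = ln(13.58 × 0.4696) / (1.63 − 0.120) = ln(6.379) / 1.510 = 1.853/1.510 = 1.227 d.
D_c = (k_1/k_a) L₀ e^(−k_1 t_c) = (0.120/1.63) × 34.4 × e^(−0.120×1.227) = 0.07362 × 34.4 × 0.8631 = 2.186 mg/L.
Minimum DO = C_s − D_c = 8.16 − 2.186 = 5.974 mg/L.
x_c = v t_c = 1.12 m/s × 1.227 d × 86400 s/d = 118700 m ≈ 119 km.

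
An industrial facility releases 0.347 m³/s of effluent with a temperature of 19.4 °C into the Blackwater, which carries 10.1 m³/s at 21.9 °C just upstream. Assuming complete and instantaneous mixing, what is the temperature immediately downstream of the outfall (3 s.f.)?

Flow-weighted mixing: C = (Q_r C_r + Q_w C_w)/(Q_r + Q_w)
= (10.1×21.9 + 0.347×19.4)/(10.1 + 0.347) = 227.9/10.45 = 21.82 °C.

21.8 °C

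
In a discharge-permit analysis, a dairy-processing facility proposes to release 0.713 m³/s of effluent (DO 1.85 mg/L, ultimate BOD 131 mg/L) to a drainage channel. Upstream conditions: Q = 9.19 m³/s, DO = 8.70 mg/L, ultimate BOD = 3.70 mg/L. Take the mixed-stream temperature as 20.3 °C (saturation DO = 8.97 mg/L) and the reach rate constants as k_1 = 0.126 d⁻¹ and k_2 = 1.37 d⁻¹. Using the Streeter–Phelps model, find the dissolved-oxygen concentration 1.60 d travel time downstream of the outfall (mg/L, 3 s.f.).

DO ≈ 7.97 mg/L

Mixed DO = (9.19×8.70 + 0.713×1.85)/(9.19+0.713) = 81.27/9.903 = 8.207 mg/L.
Mixed L₀ = (9.19×3.70 + 0.713×131)/(9.903) = 127.4/9.903 = 12.87 mg/L.
Initial deficit D₀ = C_s − DO₀ = 8.97 − 8.207 = 0.7632 mg/L.
D(1.60) = [0.126×12.87/(1.37−0.126)](e^(−0.126×1.60) − e^(−1.37×1.60)) + 0.7632 e^(−1.37×1.60)
= 1.303 × (0.8174 − 0.1117) + 0.7632 × 0.1117 = 1.005 mg/L.
DO = 8.97 − 1.005 = 7.965 mg/L.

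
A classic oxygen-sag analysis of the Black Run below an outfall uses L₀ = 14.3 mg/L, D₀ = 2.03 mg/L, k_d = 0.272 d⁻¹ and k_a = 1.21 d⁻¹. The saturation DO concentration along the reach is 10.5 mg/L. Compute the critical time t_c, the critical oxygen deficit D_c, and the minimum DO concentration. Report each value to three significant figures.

With k_a/k_d = 4.449 and 1 − D₀(k_a−k_d)/(k_d L₀) = 0.5105,
t_c = ln(4.449 × 0.5105) / (1.21 − 0.272) = ln(2.271) / 0.9380 = 0.8201/0.9380 = 0.8743 d.
D_c = (k_d/k_a) L₀ e^(−k_d t_c) = (0.272/1.21) × 14.3 × e^(−0.272×0.8743) = 0.2248 × 14.3 × 0.7883 = 2.534 mg/L.
Minimum DO = C_s − D_c = 10.5 − 2.534 = 7.966 mg/L.

t_c ≈ 0.874 d; D_c ≈ 2.53 mg/L; min DO ≈ 7.97 mg/L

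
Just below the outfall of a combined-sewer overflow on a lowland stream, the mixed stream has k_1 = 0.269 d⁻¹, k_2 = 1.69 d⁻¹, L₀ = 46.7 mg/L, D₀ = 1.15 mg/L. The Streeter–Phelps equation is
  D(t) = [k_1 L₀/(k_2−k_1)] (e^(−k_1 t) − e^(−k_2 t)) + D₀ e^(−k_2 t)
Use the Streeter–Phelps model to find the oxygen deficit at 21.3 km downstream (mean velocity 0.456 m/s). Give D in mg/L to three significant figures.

D ≈ 4.56 mg/L

Travel time t = x/v = 21.3 km / (0.456 m/s) = 21300 m / 0.456 m/s = 46710 s = 0.5406 d.
k_1 L₀/(k_2−k_1) = 0.269×46.7/(1.69−0.269) = 12.56/1.421 = 8.840 mg/L.
e^(−k_1 t) = e^(−0.269×0.5406) = 0.8647; e^(−k_2 t) = e^(−1.69×0.5406) = 0.4011.
D = 8.840 × (0.8647 − 0.4011) + 1.15 × 0.4011 = 4.098 + 0.4612 = 4.560 mg/L.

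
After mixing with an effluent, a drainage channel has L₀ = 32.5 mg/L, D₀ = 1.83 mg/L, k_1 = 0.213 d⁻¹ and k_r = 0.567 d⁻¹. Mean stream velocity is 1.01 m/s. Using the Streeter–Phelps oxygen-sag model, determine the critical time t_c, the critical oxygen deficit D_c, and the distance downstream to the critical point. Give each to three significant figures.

t_c ≈ 2.49 d; D_c ≈ 7.19 mg/L; x_c ≈ 217 km

t_c = [1/(k_r−k_1)] ln[(k_r/k_1)(1 − D₀(k_r−k_1)/(k_1 L₀))]
= [1/(0.567−0.213)] ln[(0.567/0.213)(1 − 1.83×0.3540/(0.213×32.5))]
= (1/0.3540) ln[2.662 × 0.9064] = 2.825 × ln(2.413) = 2.825 × 0.8808 = 2.488 d.
D_c = (k_1/k_r) L₀ e^(−k_1 t_c) = (0.213/0.567) × 32.5 × e^(−0.213×2.488) = 0.3757 × 32.5 × 0.5886 = 7.186 mg/L.
x_c = v t_c = 1.01 m/s × 2.488 d × 86400 s/d = 217100 m ≈ 217 km.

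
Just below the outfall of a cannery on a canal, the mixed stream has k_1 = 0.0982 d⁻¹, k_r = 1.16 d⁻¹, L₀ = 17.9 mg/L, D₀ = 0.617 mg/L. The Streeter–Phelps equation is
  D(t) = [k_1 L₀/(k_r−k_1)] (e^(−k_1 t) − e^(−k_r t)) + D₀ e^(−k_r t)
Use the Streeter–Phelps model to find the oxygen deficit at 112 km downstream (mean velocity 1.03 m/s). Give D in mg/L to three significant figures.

Travel time t = x/v = 112 km / (1.03 m/s) = 112000 m / 1.03 m/s = 108700 s = 1.259 d.
k_1 L₀/(k_r−k_1) = 0.0982×17.9/(1.16−0.0982) = 1.758/1.062 = 1.655 mg/L.
e^(−k_1 t) = e^(−0.0982×1.259) = 0.8837; e^(−k_r t) = e^(−1.16×1.259) = 0.2323.
D = 1.655 × (0.8837 − 0.2323) + 0.617 × 0.2323 = 1.079 + 0.1433 = 1.222 mg/L.

D ≈ 1.22 mg/L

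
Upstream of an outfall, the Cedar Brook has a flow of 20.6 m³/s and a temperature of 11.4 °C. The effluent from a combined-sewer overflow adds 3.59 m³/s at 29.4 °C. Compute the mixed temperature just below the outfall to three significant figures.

Flow-weighted mixing: C = (Q_r C_r + Q_w C_w)/(Q_r + Q_w)
= (20.6×11.4 + 3.59×29.4)/(20.6 + 3.59) = 340.4/24.19 = 14.07 °C.

14.1 °C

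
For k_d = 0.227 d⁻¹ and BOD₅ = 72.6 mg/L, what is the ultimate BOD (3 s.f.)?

BOD₅ = L₀(1 − e^(−5k_d)) ⇒ L₀ = BOD₅ / (1 − e^(−5×0.227))
= 72.6 / (1 − 0.3214) = 72.6 / 0.6786 = 107.0 mg/L.

L₀ ≈ 107 mg/L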